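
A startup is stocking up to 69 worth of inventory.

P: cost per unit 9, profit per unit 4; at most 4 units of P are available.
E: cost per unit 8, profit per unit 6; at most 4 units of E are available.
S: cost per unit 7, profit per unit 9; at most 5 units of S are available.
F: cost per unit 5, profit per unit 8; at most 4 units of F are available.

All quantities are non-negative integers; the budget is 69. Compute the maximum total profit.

1×E, 5×S, and 4×F: cost 63 ≤ 69, profit 1·6 + 5·9 + 4·8 = 83.
2×E, 5×S, and 3×F: cost 66 ≤ 69, profit 2·6 + 5·9 + 3·8 = 81.
Best is 83.

83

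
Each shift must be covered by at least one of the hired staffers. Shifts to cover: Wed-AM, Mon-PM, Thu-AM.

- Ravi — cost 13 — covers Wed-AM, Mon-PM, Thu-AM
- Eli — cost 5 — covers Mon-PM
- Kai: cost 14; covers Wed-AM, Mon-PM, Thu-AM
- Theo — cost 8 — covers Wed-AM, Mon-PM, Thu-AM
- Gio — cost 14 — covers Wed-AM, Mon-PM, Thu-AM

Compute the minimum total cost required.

8

This is an integer covering problem.
Theo alone covers Wed-AM, Mon-PM, Thu-AM — every shift.
Total cost: 8.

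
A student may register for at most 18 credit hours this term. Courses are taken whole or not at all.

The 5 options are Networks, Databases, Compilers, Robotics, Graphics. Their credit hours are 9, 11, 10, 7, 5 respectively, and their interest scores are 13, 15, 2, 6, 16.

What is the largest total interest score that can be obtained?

Take Databases and Graphics: credit hours 11 + 5 = 16 ≤ 18, interest score 15 + 16 = 31.
No other feasible combination does better.

31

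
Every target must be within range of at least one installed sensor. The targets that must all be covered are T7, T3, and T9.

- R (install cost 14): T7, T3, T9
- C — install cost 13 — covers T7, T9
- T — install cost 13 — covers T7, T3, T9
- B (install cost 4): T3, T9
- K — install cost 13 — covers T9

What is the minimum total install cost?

13

This is an integer covering problem.
T alone covers T7, T3, T9 — every target.
Total install cost: 13.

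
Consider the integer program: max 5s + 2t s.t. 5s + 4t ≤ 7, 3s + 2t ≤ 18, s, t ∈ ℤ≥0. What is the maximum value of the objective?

5

The continuous relaxation peaks at (1.4, 0) with value 7.00; rounding to a feasible lattice point costs some objective.
(s,t)=(1,0) is feasible, giving 5.
(s,t)=(0,1) is feasible, giving 2.
(s,t)=(0,0) is feasible, giving 0.
No feasible integer point exceeds 5.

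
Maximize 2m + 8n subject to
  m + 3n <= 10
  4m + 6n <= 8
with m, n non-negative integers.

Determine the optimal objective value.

8

The continuous relaxation peaks at (0, 1.33) with value 10.67; rounding to a feasible lattice point costs some objective.
(m,n)=(0,1): 1·0+3·1=3≤10, 4·0+6·1=6≤8, objective 8.
(m,n)=(1,0): 1·1+3·0=1≤10, 4·1+6·0=4≤8, objective 2.
(m,n)=(0,0): 1·0+3·0=0≤10, 4·0+6·0=0≤8, objective 0.
The best lattice point is (0,1), giving 8.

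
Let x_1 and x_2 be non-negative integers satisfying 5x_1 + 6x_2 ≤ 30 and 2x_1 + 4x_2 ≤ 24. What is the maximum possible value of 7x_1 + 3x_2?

(x_1,x_2)=(6,0) is feasible, giving 42.
(x_1,x_2)=(5,0) is feasible, giving 35.
The best lattice point is (6,0), giving 42.

42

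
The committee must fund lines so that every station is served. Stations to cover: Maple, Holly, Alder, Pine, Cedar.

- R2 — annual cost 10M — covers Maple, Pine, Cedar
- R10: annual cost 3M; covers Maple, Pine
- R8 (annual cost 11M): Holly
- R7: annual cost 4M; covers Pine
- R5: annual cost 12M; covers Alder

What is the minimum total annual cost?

33

This is a weighted set-cover instance.
Choose R2, R8, and R5: together they cover Maple, Holly, Alder, Pine, Cedar — every station.
Total annual cost: 10 + 11 + 12 = 33.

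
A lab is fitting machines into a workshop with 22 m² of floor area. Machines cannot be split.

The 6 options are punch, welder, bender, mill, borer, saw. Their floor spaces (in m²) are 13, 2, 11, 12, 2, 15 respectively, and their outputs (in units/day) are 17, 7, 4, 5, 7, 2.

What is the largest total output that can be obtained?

Take punch, welder, and borer: floor space 13 + 2 + 2 = 17 ≤ 22, output 17 + 7 + 7 = 31.
No other feasible combination does better.

31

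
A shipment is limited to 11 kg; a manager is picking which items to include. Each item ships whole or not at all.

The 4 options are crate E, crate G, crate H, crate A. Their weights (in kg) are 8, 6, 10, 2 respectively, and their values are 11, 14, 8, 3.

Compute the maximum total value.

crate G: weight 6 ≤ 11, value 14.
crate G + crate A: weight 6 + 2 = 8 ≤ 11, value 14 + 3 = 17.
Best is crate G and crate A with total value 17.

17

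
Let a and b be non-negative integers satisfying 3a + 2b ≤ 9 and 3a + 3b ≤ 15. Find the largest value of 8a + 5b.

24

(a,b)=(3,0) is feasible, giving 24.
(a,b)=(2,1) is feasible, giving 21.
Maximum is 24 at (a,b)=(3,0).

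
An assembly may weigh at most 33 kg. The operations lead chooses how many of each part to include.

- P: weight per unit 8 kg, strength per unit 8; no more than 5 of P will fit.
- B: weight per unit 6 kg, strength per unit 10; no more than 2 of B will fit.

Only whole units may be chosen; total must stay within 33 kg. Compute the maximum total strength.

36

B has the best ratio (10/6); taking only B gives at most 2×10 = 20 (stopped by the supply cap of 2).
Mixing does better — 2×P and 2×B: weight 28 ≤ 33, strength 2·8 + 2·10 = 36.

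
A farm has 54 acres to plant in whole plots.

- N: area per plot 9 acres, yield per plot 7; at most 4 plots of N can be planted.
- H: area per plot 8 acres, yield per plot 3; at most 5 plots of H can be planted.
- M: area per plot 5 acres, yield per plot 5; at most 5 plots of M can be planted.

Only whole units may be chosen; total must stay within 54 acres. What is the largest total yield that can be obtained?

46

3×N and 5×M: area 52 ≤ 54, yield 3·7 + 5·5 = 46.
4×N and 3×M: area 51 ≤ 54, yield 4·7 + 3·5 = 43.
Best is 46.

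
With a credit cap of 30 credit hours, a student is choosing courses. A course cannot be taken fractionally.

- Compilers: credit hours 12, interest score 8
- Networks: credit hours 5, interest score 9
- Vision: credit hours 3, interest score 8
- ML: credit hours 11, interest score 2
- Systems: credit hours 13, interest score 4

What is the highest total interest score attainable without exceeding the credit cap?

25

Take Compilers, Networks, and Vision: credit hours 12 + 5 + 3 = 20 ≤ 30, interest score 8 + 9 + 8 = 25.
No other feasible combination does better.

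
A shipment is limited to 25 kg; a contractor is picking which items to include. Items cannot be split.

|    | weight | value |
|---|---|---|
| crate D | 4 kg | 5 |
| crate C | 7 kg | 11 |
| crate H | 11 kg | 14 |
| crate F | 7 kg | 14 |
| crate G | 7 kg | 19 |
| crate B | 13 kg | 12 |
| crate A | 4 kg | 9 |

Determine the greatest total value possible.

53

Take crate C, crate F, crate G, and crate A: weight 7 + 7 + 7 + 4 = 25 ≤ 25, value 11 + 14 + 19 + 9 = 53.
No other feasible combination does better.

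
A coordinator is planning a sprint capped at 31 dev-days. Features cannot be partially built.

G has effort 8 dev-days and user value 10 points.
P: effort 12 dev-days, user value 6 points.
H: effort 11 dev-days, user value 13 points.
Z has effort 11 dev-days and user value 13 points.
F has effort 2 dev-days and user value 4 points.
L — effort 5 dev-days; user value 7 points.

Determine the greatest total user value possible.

37

Allowing fractional choices, the relaxed optimum would be about 39.9, but features are indivisible.
G + H + Z: effort 8 + 11 + 11 = 30 ≤ 31, user value 10 + 13 + 13 = 36.
H + Z + F + L: effort 11 + 11 + 2 + 5 = 29 ≤ 31, user value 13 + 13 + 4 + 7 = 37.
G + H + F + L: effort 8 + 11 + 2 + 5 = 26 ≤ 31, user value 10 + 13 + 4 + 7 = 34.
Best is H, Z, F, and L with total user value 37.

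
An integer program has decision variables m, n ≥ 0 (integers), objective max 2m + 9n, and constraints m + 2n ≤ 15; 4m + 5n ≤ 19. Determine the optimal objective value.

Relaxing integrality, the LP optimum is 34.20 at (m,n) = (0, 3.8), which is not an integer point.
(m,n)=(1,3): 1·1+2·3=7≤15, 4·1+5·3=19≤19, objective 29.
(m,n)=(0,3): 1·0+2·3=6≤15, 4·0+5·3=15≤19, objective 27.
(m,n)=(2,2): 1·2+2·2=6≤15, 4·2+5·2=18≤19, objective 22.
(m,n)=(1,2): 1·1+2·2=5≤15, 4·1+5·2=14≤19, objective 20.
No feasible integer point exceeds 29.

29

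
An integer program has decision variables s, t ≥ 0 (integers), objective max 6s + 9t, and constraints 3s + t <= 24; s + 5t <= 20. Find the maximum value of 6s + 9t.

60

Relaxing integrality, the LP optimum is 66.00 at (s,t) = (7.14, 2.57), which is not an integer point.
(s,t)=(7,2): 3·7+1·2=23≤24, 1·7+5·2=17≤20, objective 60.
(s,t)=(6,2): 3·6+1·2=20≤24, 1·6+5·2=16≤20, objective 54.
(s,t)=(7,1): 3·7+1·1=22≤24, 1·7+5·1=12≤20, objective 51.
The best lattice point is (7,2), giving 60.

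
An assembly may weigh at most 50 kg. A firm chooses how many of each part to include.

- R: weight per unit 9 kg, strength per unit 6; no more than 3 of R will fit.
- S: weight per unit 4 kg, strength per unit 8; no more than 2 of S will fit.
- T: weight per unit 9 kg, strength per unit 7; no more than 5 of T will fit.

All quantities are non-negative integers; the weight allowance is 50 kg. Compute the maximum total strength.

44

This is a bounded integer knapsack.
2×S and 4×T: weight 44 ≤ 50, strength 2·8 + 4·7 = 44.
1×S and 5×T: weight 49 ≤ 50, strength 1·8 + 5·7 = 43.
Best is 44.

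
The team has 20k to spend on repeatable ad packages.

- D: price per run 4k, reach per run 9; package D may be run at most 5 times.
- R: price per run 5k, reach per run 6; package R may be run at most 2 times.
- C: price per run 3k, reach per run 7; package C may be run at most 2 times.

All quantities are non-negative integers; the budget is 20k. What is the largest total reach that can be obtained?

This is a bounded integer knapsack.
C has the best ratio (7/3); taking only C gives at most 2×7 = 14 (stopped by the supply cap of 2).
Mixing does better — 5×D: price 20 ≤ 20, reach 5·9 = 45.

45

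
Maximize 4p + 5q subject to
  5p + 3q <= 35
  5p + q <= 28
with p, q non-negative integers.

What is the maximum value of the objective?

(p,q)=(0,11): 5·0+3·11=33≤35, 5·0+1·11=11≤28, objective 55.
(p,q)=(1,10): 5·1+3·10=35≤35, 5·1+1·10=15≤28, objective 54.
(p,q)=(0,10): 5·0+3·10=30≤35, 5·0+1·10=10≤28, objective 50.
No feasible integer point exceeds 55.

55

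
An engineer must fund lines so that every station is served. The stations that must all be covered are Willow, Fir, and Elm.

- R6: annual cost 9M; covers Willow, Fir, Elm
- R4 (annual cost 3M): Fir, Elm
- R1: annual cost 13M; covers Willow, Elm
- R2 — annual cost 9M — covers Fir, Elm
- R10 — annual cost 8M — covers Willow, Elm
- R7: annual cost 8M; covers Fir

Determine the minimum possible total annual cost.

9

The greedy cost-per-new-station heuristic would pick R4 and R10 for 11, but a cheaper cover exists.
R6 alone covers Willow, Fir, Elm — every station.
Total annual cost: 9.
No cover costs less than 9.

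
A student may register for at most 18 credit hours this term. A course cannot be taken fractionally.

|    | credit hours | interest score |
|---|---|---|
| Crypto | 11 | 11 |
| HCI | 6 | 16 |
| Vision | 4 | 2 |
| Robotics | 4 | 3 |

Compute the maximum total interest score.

Take Crypto and HCI: credit hours 11 + 6 = 17 ≤ 18, interest score 11 + 16 = 27.
No other feasible combination does better.

27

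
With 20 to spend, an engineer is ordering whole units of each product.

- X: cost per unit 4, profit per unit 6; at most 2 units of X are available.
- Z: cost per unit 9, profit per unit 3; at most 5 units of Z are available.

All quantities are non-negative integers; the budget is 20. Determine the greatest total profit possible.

X has the best ratio (6/4); taking only X gives at most 2×6 = 12 (stopped by the supply cap of 2).
Mixing does better — 2×X and 1×Z: cost 17 ≤ 20, profit 2·6 + 1·3 = 15.

15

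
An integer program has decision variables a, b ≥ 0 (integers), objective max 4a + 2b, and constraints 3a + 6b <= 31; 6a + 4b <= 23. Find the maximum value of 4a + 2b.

Relaxing integrality, the LP optimum is 15.33 at (a,b) = (3.83, 0), which is not an integer point.
(a,b)=(3,1): 3·3+6·1=15≤31, 6·3+4·1=22≤23, objective 14.
(a,b)=(3,0): 3·3+6·0=9≤31, 6·3+4·0=18≤23, objective 12.
(a,b)=(2,2): 3·2+6·2=18≤31, 6·2+4·2=20≤23, objective 12.
(a,b)=(2,1): 3·2+6·1=12≤31, 6·2+4·1=16≤23, objective 10.
Maximum is 14 at (a,b)=(3,1).

14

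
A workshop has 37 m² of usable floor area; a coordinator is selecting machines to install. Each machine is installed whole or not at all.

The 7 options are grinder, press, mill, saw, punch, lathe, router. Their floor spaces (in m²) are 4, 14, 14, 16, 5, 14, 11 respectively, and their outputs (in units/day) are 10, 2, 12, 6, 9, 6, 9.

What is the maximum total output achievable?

40

Treat it as a binary knapsack problem.
Allowing fractional choices, the relaxed optimum would be about 41.3, but machines are indivisible.
grinder + punch + lathe + router: floor space 4 + 5 + 14 + 11 = 34 ≤ 37, output 10 + 9 + 6 + 9 = 34.
grinder + mill + punch + router: floor space 4 + 14 + 5 + 11 = 34 ≤ 37, output 10 + 12 + 9 + 9 = 40.
grinder + mill + punch + lathe: floor space 4 + 14 + 5 + 14 = 37 ≤ 37, output 10 + 12 + 9 + 6 = 37.
Best is grinder, mill, punch, and router with total output 40.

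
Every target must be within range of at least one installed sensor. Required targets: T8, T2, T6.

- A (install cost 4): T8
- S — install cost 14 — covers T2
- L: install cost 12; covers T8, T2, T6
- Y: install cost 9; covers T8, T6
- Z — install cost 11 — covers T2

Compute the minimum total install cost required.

The greedy cost-per-new-target heuristic would pick A and L for 16, but a cheaper cover exists.
L alone covers T8, T2, T6 — every target.
Total install cost: 12.
No cover costs less than 12.

12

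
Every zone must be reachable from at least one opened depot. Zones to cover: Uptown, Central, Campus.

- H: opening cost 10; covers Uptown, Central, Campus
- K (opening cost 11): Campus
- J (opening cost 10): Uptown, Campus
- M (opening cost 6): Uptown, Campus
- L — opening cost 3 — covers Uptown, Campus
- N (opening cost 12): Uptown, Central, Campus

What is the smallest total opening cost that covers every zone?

10

This is an integer covering problem.
The greedy cost-per-new-zone heuristic would pick L and H for 13, but a cheaper cover exists.
H alone covers Uptown, Central, Campus — every zone.
Total opening cost: 10.
No cover costs less than 10.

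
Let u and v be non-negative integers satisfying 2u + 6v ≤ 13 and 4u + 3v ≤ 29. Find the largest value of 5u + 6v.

(u,v)=(6,0) is feasible, giving 30.
(u,v)=(5,0) is feasible, giving 25.
The best lattice point is (6,0), giving 30.

30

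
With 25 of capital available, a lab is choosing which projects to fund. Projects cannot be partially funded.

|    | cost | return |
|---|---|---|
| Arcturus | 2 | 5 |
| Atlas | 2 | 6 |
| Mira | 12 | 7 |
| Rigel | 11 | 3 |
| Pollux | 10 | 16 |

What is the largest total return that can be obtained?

This is an integer program with binary decision variables.
Take Arcturus, Atlas, Rigel, and Pollux: cost 2 + 2 + 11 + 10 = 25 ≤ 25, return 5 + 6 + 3 + 16 = 30.
No other feasible combination does better.

30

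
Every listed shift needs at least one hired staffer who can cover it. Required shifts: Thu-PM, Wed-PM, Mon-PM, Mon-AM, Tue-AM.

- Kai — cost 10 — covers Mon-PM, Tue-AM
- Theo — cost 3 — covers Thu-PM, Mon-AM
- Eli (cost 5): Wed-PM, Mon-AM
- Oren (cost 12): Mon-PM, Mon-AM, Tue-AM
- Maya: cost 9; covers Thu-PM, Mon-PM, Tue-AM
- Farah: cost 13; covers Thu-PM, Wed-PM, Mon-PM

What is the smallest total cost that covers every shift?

The greedy cost-per-new-shift heuristic would pick Theo, Maya, and Eli for 17, but a cheaper cover exists.
Choose Eli and Maya: together they cover Thu-PM, Wed-PM, Mon-PM, Mon-AM, Tue-AM — every shift.
Total cost: 5 + 9 = 14.
No cover costs less than 14.

14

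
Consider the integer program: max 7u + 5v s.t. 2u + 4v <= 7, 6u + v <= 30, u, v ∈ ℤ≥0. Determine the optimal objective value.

21

(u,v)=(3,0) is feasible, giving 21.
(u,v)=(2,0) is feasible, giving 14.
No feasible integer point exceeds 21.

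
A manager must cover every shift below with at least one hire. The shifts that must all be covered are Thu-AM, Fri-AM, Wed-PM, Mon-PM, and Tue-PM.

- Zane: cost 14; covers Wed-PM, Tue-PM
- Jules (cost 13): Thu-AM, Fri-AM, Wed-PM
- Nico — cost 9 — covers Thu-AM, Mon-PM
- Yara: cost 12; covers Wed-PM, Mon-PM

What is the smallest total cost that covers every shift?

36

Choose Zane, Jules, and Nico: together they cover Thu-AM, Fri-AM, Wed-PM, Mon-PM, Tue-PM — every shift.
Total cost: 14 + 13 + 9 = 36.
No cover costs less than 36.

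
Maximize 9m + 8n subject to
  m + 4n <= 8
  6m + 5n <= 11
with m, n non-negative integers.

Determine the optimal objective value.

(m,n)=(1,1) is feasible, giving 17.
(m,n)=(0,2) is feasible, giving 16.
(m,n)=(1,0) is feasible, giving 9.
(m,n)=(0,1) is feasible, giving 8.
Maximum is 17 at (m,n)=(1,1).

17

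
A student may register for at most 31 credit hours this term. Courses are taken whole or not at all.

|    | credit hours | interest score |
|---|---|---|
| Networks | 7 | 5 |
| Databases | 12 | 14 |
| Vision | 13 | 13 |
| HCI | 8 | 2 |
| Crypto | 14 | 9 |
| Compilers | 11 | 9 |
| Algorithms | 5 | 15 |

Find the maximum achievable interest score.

Take Databases, Vision, and Algorithms: credit hours 12 + 13 + 5 = 30 ≤ 31, interest score 14 + 13 + 15 = 42.
No other feasible combination does better.

42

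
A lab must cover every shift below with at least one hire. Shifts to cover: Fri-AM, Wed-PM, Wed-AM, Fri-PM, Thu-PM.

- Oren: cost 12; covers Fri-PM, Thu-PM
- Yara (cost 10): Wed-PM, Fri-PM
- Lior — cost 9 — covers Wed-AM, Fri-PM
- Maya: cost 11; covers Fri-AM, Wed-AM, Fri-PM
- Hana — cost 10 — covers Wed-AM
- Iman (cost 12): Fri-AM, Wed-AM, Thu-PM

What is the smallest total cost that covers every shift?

22

This is a weighted set-cover instance.
The greedy cost-per-new-shift heuristic would pick Maya, Yara, and Oren for 33, but a cheaper cover exists.
Choose Yara and Iman: together they cover Fri-AM, Wed-PM, Wed-AM, Fri-PM, Thu-PM — every shift.
Total cost: 10 + 12 = 22.
No cover costs less than 22.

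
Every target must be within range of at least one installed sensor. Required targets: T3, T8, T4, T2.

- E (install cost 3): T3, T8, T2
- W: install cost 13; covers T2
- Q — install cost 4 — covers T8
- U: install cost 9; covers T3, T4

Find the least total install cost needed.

12

Choose E and U: together they cover T3, T8, T4, T2 — every target.
Total install cost: 3 + 9 = 12.
No cover costs less than 12.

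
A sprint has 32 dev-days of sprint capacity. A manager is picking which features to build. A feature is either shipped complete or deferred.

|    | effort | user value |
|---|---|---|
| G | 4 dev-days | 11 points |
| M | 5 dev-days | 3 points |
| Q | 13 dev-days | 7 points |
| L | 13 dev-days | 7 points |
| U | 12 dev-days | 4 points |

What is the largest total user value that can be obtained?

G + Q + U: effort 4 + 13 + 12 = 29 ≤ 32, user value 11 + 7 + 4 = 22.
G + Q + L: effort 4 + 13 + 13 = 30 ≤ 32, user value 11 + 7 + 7 = 25.
Best is G, Q, and L with total user value 25.

25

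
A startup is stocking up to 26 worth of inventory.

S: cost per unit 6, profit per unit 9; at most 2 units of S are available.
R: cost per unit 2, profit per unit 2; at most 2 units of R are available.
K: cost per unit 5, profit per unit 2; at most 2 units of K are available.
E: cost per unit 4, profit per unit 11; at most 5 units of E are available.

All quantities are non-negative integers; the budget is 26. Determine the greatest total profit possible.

64

1×S and 5×E: cost 26 ≤ 26, profit 1·9 + 5·11 = 64.
2×R and 5×E: cost 24 ≤ 26, profit 2·2 + 5·11 = 59.
Best is 64.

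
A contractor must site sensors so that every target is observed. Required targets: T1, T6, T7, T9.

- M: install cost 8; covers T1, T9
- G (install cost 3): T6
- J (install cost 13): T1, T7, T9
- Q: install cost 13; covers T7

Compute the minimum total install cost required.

The greedy cost-per-new-target heuristic would pick G, M, and J for 24, but a cheaper cover exists.
Choose G and J: together they cover T1, T6, T7, T9 — every target.
Total install cost: 3 + 13 = 16.
No cover costs less than 16.

16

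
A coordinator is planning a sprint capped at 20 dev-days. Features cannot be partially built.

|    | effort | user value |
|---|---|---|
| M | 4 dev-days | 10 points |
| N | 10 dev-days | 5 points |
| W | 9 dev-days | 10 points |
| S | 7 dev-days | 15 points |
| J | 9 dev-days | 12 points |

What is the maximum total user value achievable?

This is a 0-1 knapsack instance.
M + W + S: effort 4 + 9 + 7 = 20 ≤ 20, user value 10 + 10 + 15 = 35.
S + J: effort 7 + 9 = 16 ≤ 20, user value 15 + 12 = 27.
M + S + J: effort 4 + 7 + 9 = 20 ≤ 20, user value 10 + 15 + 12 = 37.
Best is M, S, and J with total user value 37.

37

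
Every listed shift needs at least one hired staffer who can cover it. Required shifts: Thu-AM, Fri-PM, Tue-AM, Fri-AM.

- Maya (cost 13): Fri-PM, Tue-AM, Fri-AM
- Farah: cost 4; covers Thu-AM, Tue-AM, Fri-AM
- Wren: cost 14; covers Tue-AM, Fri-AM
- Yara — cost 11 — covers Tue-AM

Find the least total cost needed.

17

This is an integer covering problem.
Choose Maya and Farah: together they cover Thu-AM, Fri-PM, Tue-AM, Fri-AM — every shift.
Total cost: 13 + 4 = 17.
No cover costs less than 17.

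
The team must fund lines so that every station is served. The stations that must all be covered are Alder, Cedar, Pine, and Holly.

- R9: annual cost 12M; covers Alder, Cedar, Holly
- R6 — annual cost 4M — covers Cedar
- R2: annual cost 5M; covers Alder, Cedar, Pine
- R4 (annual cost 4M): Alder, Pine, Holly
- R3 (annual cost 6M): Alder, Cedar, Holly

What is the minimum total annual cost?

Choose R6 and R4: together they cover Alder, Cedar, Pine, Holly — every station.
Total annual cost: 4 + 4 = 8.

8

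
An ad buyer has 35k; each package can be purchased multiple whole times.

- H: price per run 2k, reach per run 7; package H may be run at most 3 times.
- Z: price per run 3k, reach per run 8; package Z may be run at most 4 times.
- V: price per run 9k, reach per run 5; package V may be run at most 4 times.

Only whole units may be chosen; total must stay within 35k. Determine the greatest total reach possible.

H has the best ratio (7/2); taking only H gives at most 3×7 = 21 (stopped by the supply cap of 3).
Mixing does better — 3×H, 4×Z, and 1×V: price 27 ≤ 35, reach 3·7 + 4·8 + 1·5 = 58.

58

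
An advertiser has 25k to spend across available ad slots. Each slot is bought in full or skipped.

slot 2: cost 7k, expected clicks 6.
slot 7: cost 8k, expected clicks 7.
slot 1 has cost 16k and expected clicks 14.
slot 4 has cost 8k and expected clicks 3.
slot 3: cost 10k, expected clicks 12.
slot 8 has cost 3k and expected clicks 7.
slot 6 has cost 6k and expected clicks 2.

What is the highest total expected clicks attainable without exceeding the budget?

Take slot 7, slot 3, and slot 8: cost 8 + 10 + 3 = 21 ≤ 25, expected clicks 7 + 12 + 7 = 26.
No other feasible combination does better.

26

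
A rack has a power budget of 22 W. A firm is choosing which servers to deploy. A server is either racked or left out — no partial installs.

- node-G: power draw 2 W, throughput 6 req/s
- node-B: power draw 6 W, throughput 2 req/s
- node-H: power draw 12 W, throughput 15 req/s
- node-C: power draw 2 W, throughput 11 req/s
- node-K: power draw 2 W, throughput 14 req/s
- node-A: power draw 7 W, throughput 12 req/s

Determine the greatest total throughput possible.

This is a 0-1 knapsack instance.
node-G + node-B + node-C + node-K + node-A: power draw 2 + 6 + 2 + 2 + 7 = 19 ≤ 22, throughput 6 + 2 + 11 + 14 + 12 = 45.
node-G + node-H + node-C + node-K: power draw 2 + 12 + 2 + 2 = 18 ≤ 22, throughput 6 + 15 + 11 + 14 = 46.
node-G + node-C + node-K + node-A: power draw 2 + 2 + 2 + 7 = 13 ≤ 22, throughput 6 + 11 + 14 + 12 = 43.
Best is node-G, node-H, node-C, and node-K with total throughput 46.

46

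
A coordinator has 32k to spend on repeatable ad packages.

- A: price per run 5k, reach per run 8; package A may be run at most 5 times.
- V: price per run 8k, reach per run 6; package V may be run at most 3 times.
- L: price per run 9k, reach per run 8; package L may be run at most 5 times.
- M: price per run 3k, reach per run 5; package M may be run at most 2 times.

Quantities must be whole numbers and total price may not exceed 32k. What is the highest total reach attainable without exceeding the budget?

50

This is a bounded integer knapsack.
M has the best ratio (5/3); taking only M gives at most 2×5 = 10 (stopped by the supply cap of 2).
Mixing does better — 5×A and 2×M: price 31 ≤ 32, reach 5·8 + 2·5 = 50.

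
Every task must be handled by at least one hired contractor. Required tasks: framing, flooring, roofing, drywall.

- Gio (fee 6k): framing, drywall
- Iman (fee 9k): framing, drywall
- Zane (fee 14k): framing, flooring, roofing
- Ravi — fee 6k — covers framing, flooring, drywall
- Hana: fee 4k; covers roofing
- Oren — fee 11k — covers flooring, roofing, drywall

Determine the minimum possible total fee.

This is an integer covering problem.
Choose Ravi and Hana: together they cover framing, flooring, roofing, drywall — every task.
Total fee: 6 + 4 = 10.
No cover costs less than 10.

10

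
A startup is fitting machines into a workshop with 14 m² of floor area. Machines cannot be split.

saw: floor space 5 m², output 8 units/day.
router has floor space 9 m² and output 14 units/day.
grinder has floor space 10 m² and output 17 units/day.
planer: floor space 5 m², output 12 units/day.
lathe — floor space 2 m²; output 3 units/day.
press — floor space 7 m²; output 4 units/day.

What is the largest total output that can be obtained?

26

Allowing fractional choices, the relaxed optimum would be about 27.3, but machines are indivisible.
router + planer: floor space 9 + 5 = 14 ≤ 14, output 14 + 12 = 26.
saw + planer + lathe: floor space 5 + 5 + 2 = 12 ≤ 14, output 8 + 12 + 3 = 23.
Best is router and planer with total output 26.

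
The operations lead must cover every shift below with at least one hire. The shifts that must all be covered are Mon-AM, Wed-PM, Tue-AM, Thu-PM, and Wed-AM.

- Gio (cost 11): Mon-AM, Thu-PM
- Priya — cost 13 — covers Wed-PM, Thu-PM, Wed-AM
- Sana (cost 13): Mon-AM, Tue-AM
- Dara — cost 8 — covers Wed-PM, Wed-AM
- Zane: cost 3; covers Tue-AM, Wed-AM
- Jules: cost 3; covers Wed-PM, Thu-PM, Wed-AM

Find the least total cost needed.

16

The greedy cost-per-new-shift heuristic would pick Jules, Zane, and Gio for 17, but a cheaper cover exists.
Choose Sana and Jules: together they cover Mon-AM, Wed-PM, Tue-AM, Thu-PM, Wed-AM — every shift.
Total cost: 13 + 3 = 16.
No cover costs less than 16.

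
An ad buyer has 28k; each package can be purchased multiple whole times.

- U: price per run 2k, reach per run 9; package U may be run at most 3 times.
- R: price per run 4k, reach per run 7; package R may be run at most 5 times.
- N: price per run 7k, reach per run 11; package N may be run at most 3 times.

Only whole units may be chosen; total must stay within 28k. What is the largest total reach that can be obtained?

U has the best ratio (9/2); taking only U gives at most 3×9 = 27 (stopped by the supply cap of 3).
Mixing does better — 3×U, 2×R, and 2×N: price 28 ≤ 28, reach 3·9 + 2·7 + 2·11 = 63.

63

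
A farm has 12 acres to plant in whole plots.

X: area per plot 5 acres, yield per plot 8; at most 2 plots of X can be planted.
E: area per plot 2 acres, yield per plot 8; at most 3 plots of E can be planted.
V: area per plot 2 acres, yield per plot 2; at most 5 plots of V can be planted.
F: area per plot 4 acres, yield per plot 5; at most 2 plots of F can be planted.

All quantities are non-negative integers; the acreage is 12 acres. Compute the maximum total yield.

1×X and 3×E: area 11 ≤ 12, yield 1·8 + 3·8 = 32.
3×E, 1×V, and 1×F: area 12 ≤ 12, yield 3·8 + 1·2 + 1·5 = 31.
Best is 32.

32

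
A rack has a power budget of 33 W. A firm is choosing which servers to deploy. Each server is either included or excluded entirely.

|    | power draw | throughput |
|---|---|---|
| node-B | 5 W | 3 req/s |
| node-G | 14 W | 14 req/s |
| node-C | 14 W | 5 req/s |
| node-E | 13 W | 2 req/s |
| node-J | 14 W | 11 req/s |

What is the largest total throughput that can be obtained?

Treat it as a binary knapsack problem.
node-G + node-J: power draw 14 + 14 = 28 ≤ 33, throughput 14 + 11 = 25.
node-B + node-G + node-J: power draw 5 + 14 + 14 = 33 ≤ 33, throughput 3 + 14 + 11 = 28.
Best is node-B, node-G, and node-J with total throughput 28.

28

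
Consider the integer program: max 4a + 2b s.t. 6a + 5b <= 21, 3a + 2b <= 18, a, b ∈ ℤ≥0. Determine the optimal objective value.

(a,b)=(3,0): 6·3+5·0=18≤21, 3·3+2·0=9≤18, objective 12.
(a,b)=(2,1): 6·2+5·1=17≤21, 3·2+2·1=8≤18, objective 10.
(a,b)=(2,0): 6·2+5·0=12≤21, 3·2+2·0=6≤18, objective 8.
The best lattice point is (3,0), giving 12.

12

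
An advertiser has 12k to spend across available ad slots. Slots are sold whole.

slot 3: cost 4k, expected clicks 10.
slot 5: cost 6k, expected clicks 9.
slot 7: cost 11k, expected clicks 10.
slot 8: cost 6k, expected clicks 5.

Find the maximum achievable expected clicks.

19

Treat it as a binary knapsack problem.
Take slot 3 and slot 5: cost 4 + 6 = 10 ≤ 12, expected clicks 10 + 9 = 19.
No other feasible combination does better.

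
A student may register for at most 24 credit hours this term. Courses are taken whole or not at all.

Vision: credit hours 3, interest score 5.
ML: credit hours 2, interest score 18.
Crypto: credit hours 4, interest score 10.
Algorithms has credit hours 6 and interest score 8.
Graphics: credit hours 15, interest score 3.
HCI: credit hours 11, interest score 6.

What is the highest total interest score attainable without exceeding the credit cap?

This is an integer program with binary decision variables.
Allowing fractional choices, the relaxed optimum would be about 45.9, but courses are indivisible.
ML + Crypto + Algorithms + HCI: credit hours 2 + 4 + 6 + 11 = 23 ≤ 24, interest score 18 + 10 + 8 + 6 = 42.
Vision + ML + Crypto + Algorithms: credit hours 3 + 2 + 4 + 6 = 15 ≤ 24, interest score 5 + 18 + 10 + 8 = 41.
Best is ML, Crypto, Algorithms, and HCI with total interest score 42.

42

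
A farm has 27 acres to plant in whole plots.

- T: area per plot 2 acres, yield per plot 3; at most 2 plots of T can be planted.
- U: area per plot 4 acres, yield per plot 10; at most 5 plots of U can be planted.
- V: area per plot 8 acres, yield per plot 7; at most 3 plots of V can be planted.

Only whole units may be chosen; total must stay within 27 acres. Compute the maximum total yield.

56

U has the best ratio (10/4); taking only U gives at most 5×10 = 50 (stopped by the supply cap of 5).
Mixing does better — 2×T and 5×U: area 24 ≤ 27, yield 2·3 + 5·10 = 56.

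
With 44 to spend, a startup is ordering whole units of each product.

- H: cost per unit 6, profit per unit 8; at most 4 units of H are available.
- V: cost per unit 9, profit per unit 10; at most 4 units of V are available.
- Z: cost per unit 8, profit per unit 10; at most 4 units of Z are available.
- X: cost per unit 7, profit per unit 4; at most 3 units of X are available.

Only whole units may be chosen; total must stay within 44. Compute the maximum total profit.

56

H has the best ratio (8/6); taking only H gives at most 4×8 = 32 (stopped by the supply cap of 4).
Mixing does better — 2×H and 4×Z: cost 44 ≤ 44, profit 2·8 + 4·10 = 56.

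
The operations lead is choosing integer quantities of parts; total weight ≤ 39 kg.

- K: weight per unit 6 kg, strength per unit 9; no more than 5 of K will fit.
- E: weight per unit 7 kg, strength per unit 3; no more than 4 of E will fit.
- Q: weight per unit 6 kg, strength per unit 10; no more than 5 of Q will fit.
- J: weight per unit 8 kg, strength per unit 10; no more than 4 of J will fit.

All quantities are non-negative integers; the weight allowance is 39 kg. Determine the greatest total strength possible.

60

Take 5×Q and 1×J: weight 38 ≤ 39, strength 5·10 + 1·10 = 60.
Q has the best ratio (10/6) and is taken to its limit of 5; remaining capacity is filled optimally with the others.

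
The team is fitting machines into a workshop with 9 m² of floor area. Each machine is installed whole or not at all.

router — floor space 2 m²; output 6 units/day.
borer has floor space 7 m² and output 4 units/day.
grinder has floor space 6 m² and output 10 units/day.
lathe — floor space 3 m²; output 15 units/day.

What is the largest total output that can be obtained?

25

Allowing fractional choices, the relaxed optimum would be about 27.7, but machines are indivisible.
router + lathe: floor space 2 + 3 = 5 ≤ 9, output 6 + 15 = 21.
grinder + lathe: floor space 6 + 3 = 9 ≤ 9, output 10 + 15 = 25.
Best is grinder and lathe with total output 25.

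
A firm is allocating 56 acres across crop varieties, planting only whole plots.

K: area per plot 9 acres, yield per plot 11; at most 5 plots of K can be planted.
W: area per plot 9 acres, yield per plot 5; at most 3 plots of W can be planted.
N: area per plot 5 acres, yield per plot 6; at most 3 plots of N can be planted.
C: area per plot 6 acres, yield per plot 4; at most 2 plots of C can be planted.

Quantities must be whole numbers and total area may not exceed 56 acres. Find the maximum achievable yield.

This is a bounded integer knapsack.
K has the best ratio (11/9); taking only K gives at most 5×11 = 55 (stopped by the supply cap of 5).
Mixing does better — 5×K and 2×N: area 55 ≤ 56, yield 5·11 + 2·6 = 67.

67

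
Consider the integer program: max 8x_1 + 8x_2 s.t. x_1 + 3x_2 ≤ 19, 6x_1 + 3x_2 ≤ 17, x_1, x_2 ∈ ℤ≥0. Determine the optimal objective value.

(x_1,x_2)=(0,5): 1·0+3·5=15≤19, 6·0+3·5=15≤17, objective 40.
(x_1,x_2)=(0,4): 1·0+3·4=12≤19, 6·0+3·4=12≤17, objective 32.
No feasible integer point exceeds 40.

40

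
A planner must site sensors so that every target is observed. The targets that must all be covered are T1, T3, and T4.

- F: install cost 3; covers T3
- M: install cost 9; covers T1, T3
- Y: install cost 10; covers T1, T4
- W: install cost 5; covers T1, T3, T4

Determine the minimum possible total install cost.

W alone covers T1, T3, T4 — every target.
Total install cost: 5.
No cover costs less than 5.

5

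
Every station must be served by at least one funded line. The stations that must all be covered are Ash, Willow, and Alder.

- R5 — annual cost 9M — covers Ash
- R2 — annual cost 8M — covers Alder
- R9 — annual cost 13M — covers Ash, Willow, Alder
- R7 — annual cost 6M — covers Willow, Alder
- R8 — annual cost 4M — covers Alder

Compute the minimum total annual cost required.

The greedy cost-per-new-station heuristic would pick R7 and R5 for 15, but a cheaper cover exists.
R9 alone covers Ash, Willow, Alder — every station.
Total annual cost: 13.
No cover costs less than 13.

13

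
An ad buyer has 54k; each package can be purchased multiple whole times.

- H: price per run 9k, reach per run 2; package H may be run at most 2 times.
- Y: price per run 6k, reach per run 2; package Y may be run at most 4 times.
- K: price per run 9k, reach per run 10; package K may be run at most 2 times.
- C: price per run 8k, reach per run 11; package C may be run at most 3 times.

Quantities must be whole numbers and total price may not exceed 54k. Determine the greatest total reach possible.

Take 2×Y, 2×K, and 3×C: price 54 ≤ 54, reach 2·2 + 2·10 + 3·11 = 57.
C has the best ratio (11/8) and is taken to its limit of 3; remaining capacity is filled optimally with the others.

57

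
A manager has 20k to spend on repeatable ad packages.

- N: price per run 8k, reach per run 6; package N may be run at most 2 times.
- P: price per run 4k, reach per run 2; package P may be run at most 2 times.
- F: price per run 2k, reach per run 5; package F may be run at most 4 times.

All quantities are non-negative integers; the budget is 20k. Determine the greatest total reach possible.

28

This is a bounded integer knapsack.
1×N and 4×F: price 16 ≤ 20, reach 1·6 + 4·5 = 26.
1×N, 1×P, and 4×F: price 20 ≤ 20, reach 1·6 + 1·2 + 4·5 = 28.
Best is 28.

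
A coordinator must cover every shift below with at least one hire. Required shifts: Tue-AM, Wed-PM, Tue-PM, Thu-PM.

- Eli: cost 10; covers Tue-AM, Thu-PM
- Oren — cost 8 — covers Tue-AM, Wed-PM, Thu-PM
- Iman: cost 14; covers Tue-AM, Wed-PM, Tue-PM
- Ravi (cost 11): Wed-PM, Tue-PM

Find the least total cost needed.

19

This is a weighted set-cover instance.
Choose Oren and Ravi: together they cover Tue-AM, Wed-PM, Tue-PM, Thu-PM — every shift.
Total cost: 8 + 11 = 19.
No cover costs less than 19.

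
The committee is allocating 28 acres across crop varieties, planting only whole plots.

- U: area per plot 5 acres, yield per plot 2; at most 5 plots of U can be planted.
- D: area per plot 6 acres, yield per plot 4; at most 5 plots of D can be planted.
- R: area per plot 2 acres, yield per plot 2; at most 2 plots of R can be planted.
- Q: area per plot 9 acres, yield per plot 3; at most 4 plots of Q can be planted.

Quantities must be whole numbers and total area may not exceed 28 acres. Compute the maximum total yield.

20

R has the best ratio (2/2); taking only R gives at most 2×2 = 4 (stopped by the supply cap of 2).
Mixing does better — 4×D and 2×R: area 28 ≤ 28, yield 4·4 + 2·2 = 20.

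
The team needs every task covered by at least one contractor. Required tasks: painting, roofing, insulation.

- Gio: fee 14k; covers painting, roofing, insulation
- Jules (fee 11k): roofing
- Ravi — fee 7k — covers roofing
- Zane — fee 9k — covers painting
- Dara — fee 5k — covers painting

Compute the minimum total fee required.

Gio alone covers painting, roofing, insulation — every task.
Total fee: 14.
No cover costs less than 14.

14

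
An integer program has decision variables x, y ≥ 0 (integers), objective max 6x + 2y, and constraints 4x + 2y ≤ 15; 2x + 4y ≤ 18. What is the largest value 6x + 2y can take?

20

The continuous relaxation peaks at (3.75, 0) with value 22.50; rounding to a feasible lattice point costs some objective.
(x,y)=(3,1) is feasible, giving 20.
(x,y)=(3,0) is feasible, giving 18.
(x,y)=(2,2) is feasible, giving 16.
(x,y)=(2,1) is feasible, giving 14.
The best lattice point is (3,1), giving 20.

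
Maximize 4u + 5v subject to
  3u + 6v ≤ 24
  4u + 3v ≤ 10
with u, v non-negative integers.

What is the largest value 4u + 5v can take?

15

(u,v)=(0,3): 3·0+6·3=18≤24, 4·0+3·3=9≤10, objective 15.
(u,v)=(1,2): 3·1+6·2=15≤24, 4·1+3·2=10≤10, objective 14.
(u,v)=(0,2): 3·0+6·2=12≤24, 4·0+3·2=6≤10, objective 10.
No feasible integer point exceeds 15.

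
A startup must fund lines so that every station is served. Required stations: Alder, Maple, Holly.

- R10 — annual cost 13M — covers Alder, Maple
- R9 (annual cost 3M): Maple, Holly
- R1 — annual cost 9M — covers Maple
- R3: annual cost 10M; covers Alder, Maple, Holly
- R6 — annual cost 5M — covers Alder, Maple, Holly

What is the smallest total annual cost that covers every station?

5

The greedy cost-per-new-station heuristic would pick R9 and R6 for 8, but a cheaper cover exists.
R6 alone covers Alder, Maple, Holly — every station.
Total annual cost: 5.
No cover costs less than 5.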